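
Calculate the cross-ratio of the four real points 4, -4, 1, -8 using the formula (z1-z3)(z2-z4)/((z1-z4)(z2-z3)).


Step 1: (z1-z3)(z2-z4) = 3 * 4 = 12
Step 2: (z1-z4)(z2-z3) = 12 * (-5) = -60
Step 3: Cross-ratio = -12/60 = -1/5

-1/5


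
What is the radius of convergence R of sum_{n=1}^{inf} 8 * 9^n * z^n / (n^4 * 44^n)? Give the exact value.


Step 1: General term a_n = 8 * 9^n / (n^4 * 44^n)
Step 2: By the root test, |a_n|^(1/n) = 8^(1/n) * 9 / (n^(4/n) * 44) -> 9/44 as n -> infinity (since 8^(1/n) -> 1 and n^(4/n) -> 1)
Step 3: R = 1/lim|a_n|^(1/n) = 44/9

44/9


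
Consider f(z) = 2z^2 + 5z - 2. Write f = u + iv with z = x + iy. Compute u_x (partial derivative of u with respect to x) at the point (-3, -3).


Step 1: f(z) = 2(x+iy)^2 + 5(x+iy) - 2
Step 2: u = 2(x^2 - y^2) + 5x - 2
Step 3: u_x = 4x + 5
Step 4: At (-3, -3): u_x = -12 + 5 = -7

-7


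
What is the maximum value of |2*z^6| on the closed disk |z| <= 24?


Step 1: On |z| = 24, |f(z)| = 2 * |z|^6 = 2 * 24^6
Step 2: By maximum modulus principle, maximum is on boundary.
Step 3: Maximum = 2 * 191102976 = 382205952

382205952


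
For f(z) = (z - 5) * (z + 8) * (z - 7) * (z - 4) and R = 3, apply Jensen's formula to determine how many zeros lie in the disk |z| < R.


Jensen's formula: (1/2pi)*integral log|f(Re^it)|dt = log|f(0)| + sum_{|a_k|<R} log(R/|a_k|)
Step 1: f(0) = (-5) * 8 * (-7) * (-4) = -1120
Step 2: log|f(0)| = log|5| + log|-8| + log|7| + log|4| = 7.0211
Step 3: Zeros inside |z| < 3: none
Step 4: Jensen sum = (empty sum) = 0
Step 5: n(R) = number of terms in the Jensen sum = count of zeros inside |z| < 3 = 0

0


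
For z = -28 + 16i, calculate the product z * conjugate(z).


Step 1: conj(z) = -28 - 16i
Step 2: z * conj(z) = (-28)^2 + 16^2
Step 3: = 784 + 256 = 1040

1040


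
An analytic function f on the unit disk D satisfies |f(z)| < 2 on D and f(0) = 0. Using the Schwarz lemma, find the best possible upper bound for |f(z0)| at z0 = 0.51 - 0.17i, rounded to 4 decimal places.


Step 1: g = f/2 maps D -> D with g(0) = 0, so by the Schwarz lemma |g(z)| <= |z|, i.e. |f(z)| <= 2|z|; this is sharp (f(z) = 2z).
Step 2: |z0|^2 = 0.51^2 + (-0.17)^2 = 0.289
Step 3: |z0| = sqrt(0.289) = 0.537587
Step 4: Best bound = 2 * |z0| = 2 * 0.537587 = 1.0752

1.0752


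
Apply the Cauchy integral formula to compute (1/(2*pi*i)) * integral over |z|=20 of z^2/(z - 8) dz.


Step 1: f(z) = z^2, a = 8 is inside |z| = 20
Step 2: By Cauchy integral formula: (1/(2pi*i)) * integral = f(a)
Step 3: f(8) = 8^2 = 64

64


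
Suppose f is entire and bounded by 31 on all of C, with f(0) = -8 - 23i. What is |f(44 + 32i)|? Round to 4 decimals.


Step 1: By Liouville's theorem, a bounded entire function is constant.
Step 2: f(z) = f(0) = -8 - 23i for all z.
Step 3: |f(w)| = |-8 - 23i| = sqrt(64 + 529)
Step 4: = 24.3516

24.3516


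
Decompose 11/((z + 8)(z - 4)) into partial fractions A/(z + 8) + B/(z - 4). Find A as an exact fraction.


Step 1: Multiply both sides by (z + 8) and set z = -8
Step 2: A = 11 / (-8 - 4)
Step 3: A = 11 / (-12)
Step 4: A = -11/12

-11/12


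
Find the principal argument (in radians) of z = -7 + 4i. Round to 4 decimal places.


Step 1: z = -7 + 4i
Step 2: arg(z) = atan2(4, -7)
Step 3: arg(z) = 2.6224

2.6224


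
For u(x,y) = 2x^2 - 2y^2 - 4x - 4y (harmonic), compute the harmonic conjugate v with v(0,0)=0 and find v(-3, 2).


Step 1: v_x = -u_y = 4y + 4
Step 2: v_y = u_x = 4x - 4
Step 3: v = 4xy + 4x - 4y + C
Step 4: v(0,0) = 0 => C = 0
Step 5: v(-3, 2) = -44

-44


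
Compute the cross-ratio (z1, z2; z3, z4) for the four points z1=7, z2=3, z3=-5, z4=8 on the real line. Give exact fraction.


Step 1: (z1-z3)(z2-z4) = 12 * (-5) = -60
Step 2: (z1-z4)(z2-z3) = (-1) * 8 = -8
Step 3: Cross-ratio = 60/8 = 15/2

15/2


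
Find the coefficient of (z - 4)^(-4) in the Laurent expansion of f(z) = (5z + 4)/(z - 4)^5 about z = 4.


Step 1: Write the numerator in powers of (z - 4): 5z + 4 = 5(z - 4) + (5*4 + 4) = 5(z - 4) + 24
Step 2: Divide by (z - 4)^5: f(z) = 24(z - 4)^(-5) + 5(z - 4)^(-4)
Step 3: This finite sum is the Laurent series of f about z = 4.
Step 4: Coefficient of (z - 4)^(-4) = coefficient of (z - 4) in the re-centred numerator = 5

5


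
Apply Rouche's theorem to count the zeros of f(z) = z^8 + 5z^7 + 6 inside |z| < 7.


Step 1: On |z| = 7 the three terms have sizes |z^8| = 7^8 = 5764801, |5z^7| = 5*7^7 = 4117715, |6| = 6
Step 2: The dominant term is g(z) = z^8; let h(z) = 5z^7 + 6 so f = g + h
Step 3: On |z| = 7: |g| = 5764801 and |h| <= 4117715 + 6 = 4117721
Step 4: Since 5764801 > 4117721, |h| < |g| on |z| = 7, so by Rouche f has the same number of zeros as g inside |z| < 7
Step 5: g(z) = z^8 has 8 zeros (all at the origin) inside |z| < 7. Answer = 8

8


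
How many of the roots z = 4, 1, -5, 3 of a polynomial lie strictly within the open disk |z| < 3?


Step 1: Check each root:
  z = 4: |4| = 4 >= 3
  z = 1: |1| = 1 < 3
  z = -5: |-5| = 5 >= 3
  z = 3: |3| = 3 >= 3
Step 2: Count = 1

1


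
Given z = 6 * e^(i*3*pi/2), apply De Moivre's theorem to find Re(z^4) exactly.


Step 1: By De Moivre's theorem, z^4 = 6^4 * e^(i*4*3*pi/2) = 1296 * (cos(6*pi) + i*sin(6*pi))
Step 2: |z|^4 = 6^4 = 1296
Step 3: Reduce the angle mod 2*pi: 6*pi - 6*pi = 0
Step 4: cos(0) = 1
Step 5: Re(z^4) = 1296 * 1 = 1296

1296


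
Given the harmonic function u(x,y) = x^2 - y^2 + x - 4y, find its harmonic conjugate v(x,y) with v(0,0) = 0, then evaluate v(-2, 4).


Step 1: v_x = -u_y = 2y + 4
Step 2: v_y = u_x = 2x + 1
Step 3: v = 2xy + 4x + y + C
Step 4: v(0,0) = 0 => C = 0
Step 5: v(-2, 4) = -20

-20


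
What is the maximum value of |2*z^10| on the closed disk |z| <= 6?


Step 1: On |z| = 6, |f(z)| = 2 * |z|^10 = 2 * 6^10
Step 2: By maximum modulus principle, maximum is on boundary.
Step 3: Maximum = 2 * 60466176 = 120932352

120932352


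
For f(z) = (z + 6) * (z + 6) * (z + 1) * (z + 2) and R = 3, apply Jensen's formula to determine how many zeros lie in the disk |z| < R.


Jensen's formula: (1/2pi)*integral log|f(Re^it)|dt = log|f(0)| + sum_{|a_k|<R} log(R/|a_k|)
Step 1: f(0) = 6 * 6 * 1 * 2 = 72
Step 2: log|f(0)| = log|-6| + log|-6| + log|-1| + log|-2| = 4.2767
Step 3: Zeros inside |z| < 3: -1, -2
Step 4: Jensen sum = log(3/1) + log(3/2) = 1.5041
Step 5: n(R) = number of terms in the Jensen sum = count of zeros inside |z| < 3 = 2

2


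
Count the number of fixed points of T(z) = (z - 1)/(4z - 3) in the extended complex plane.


Step 1: Fixed points satisfy T(z) = z
Step 2: 4z^2 - 4z + 1 = 0
Step 3: Discriminant = (-4)^2 - 4*4*1 = 0
Step 4: Number of fixed points = 1

1


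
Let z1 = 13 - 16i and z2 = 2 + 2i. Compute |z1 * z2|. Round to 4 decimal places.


Step 1: |z1| = sqrt(13^2 + (-16)^2) = sqrt(425)
Step 2: |z2| = sqrt(2^2 + 2^2) = sqrt(8)
Step 3: |z1*z2| = |z1|*|z2| = sqrt(425) * sqrt(8) = sqrt(425 * 8) = sqrt(3400)
Step 4: = 58.3095

58.3095


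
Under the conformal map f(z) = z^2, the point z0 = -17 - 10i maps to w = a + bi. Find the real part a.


Step 1: z0 = -17 - 10i
Step 2: z0^2 = (-17)^2 - (-10)^2 + 340i
Step 3: real part = 289 - 100 = 189

189


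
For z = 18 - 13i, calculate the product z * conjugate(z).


Step 1: conj(z) = 18 + 13i
Step 2: z * conj(z) = 18^2 + (-13)^2
Step 3: = 324 + 169 = 493

493


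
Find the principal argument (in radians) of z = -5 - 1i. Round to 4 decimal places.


Step 1: z = -5 - 1i
Step 2: arg(z) = atan2(-1, -5)
Step 3: arg(z) = -2.9442

-2.9442


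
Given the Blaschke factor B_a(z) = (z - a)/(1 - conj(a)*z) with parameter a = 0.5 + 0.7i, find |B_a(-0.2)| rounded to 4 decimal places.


Step 1: Numerator z0 - a = -0.2 - (0.5 + 0.7i) = -0.7 - 0.7i
Step 2: Denominator 1 - conj(a)*z0 = 1 - (0.5 - 0.7i)*(-0.2) = 1.1 - 0.14i
Step 3: |z0 - a|^2 = (-0.7)^2 + (-0.7)^2 = 0.98; |1 - conj(a)*z0|^2 = 1.1^2 + (-0.14)^2 = 1.2296
Step 4: |B_a(-0.2)| = sqrt(0.98 / 1.2296) = sqrt(0.797007)
Step 5: = 0.8928

0.8928


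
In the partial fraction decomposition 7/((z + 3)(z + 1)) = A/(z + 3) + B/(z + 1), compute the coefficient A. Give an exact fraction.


Step 1: Multiply both sides by (z + 3) and set z = -3
Step 2: A = 7 / (-3 + 1)
Step 3: A = 7 / (-2)
Step 4: A = -7/2

-7/2


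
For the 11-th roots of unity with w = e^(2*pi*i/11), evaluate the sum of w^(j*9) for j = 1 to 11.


Step 1: The sum sum_{j=1}^{n} w^(k*j) equals n if n | k, else 0.
Step 2: Here n = 11, k = 9
Step 3: Does n divide k? 11 | 9 -> False
Step 4: Sum = 0

0


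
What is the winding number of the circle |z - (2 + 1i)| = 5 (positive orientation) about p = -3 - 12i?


Step 1: Center c = (2, 1), radius = 5
Step 2: |p - c|^2 = (-5)^2 + (-13)^2 = 194
Step 3: r^2 = 25
Step 4: |p-c| > r so winding number = 0

0


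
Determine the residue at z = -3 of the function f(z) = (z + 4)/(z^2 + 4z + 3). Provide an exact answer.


Step 1: Q(z) = z^2 + 4z + 3 = (z + 3)(z + 1)
Step 2: Q'(z) = 2z + 4
Step 3: Q'(-3) = -2, P(-3) = 1
Step 4: Res = P(-3)/Q'(-3) = 1/(-2) = -1/2

-1/2


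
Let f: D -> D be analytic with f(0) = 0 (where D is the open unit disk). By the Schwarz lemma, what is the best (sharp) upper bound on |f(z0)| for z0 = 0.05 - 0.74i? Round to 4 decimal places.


Step 1: Schwarz lemma: if f: D -> D is analytic with f(0) = 0, then |f(z)| <= |z| for all z in D, and this is sharp (f(z) = z).
Step 2: |z0|^2 = 0.05^2 + (-0.74)^2 = 0.5501
Step 3: |z0| = sqrt(0.5501) = 0.741687
Step 4: Best bound = |z0| = 0.7417

0.7417


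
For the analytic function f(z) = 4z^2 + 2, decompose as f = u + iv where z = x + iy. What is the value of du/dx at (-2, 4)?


Step 1: f(z) = 4(x+iy)^2 + 2
Step 2: u = 4(x^2 - y^2) + 2
Step 3: u_x = 8x + 0
Step 4: At (-2, 4): u_x = -16 + 0 = -16

-16


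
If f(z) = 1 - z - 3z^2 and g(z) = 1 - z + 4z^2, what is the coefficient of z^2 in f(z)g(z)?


Step 1: z^2 term in f*g comes from: (1)*(4z^2) + (-z)*(-z) + (-3z^2)*(1)
Step 2: = 4 + 1 - 3
Step 3: = 2

2


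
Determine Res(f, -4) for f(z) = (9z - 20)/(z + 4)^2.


Step 1: Pole of order 2 at z = -4
Step 2: Res = lim d/dz [(z + 4)^2 * f(z)] as z -> -4
Step 3: (z + 4)^2 * f(z) = 9z - 20
Step 4: d/dz[9z - 20] = 9

9


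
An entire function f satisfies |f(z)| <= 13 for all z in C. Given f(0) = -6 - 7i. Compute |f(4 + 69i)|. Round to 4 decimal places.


Step 1: By Liouville's theorem, a bounded entire function is constant.
Step 2: f(z) = f(0) = -6 - 7i for all z.
Step 3: |f(w)| = |-6 - 7i| = sqrt(36 + 49)
Step 4: = 9.2195

9.2195


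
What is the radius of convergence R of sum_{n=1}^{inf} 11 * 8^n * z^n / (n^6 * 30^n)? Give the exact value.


Step 1: General term a_n = 11 * 8^n / (n^6 * 30^n)
Step 2: By the root test, |a_n|^(1/n) = 11^(1/n) * 8 / (n^(6/n) * 30) -> 8/30 as n -> infinity (since 11^(1/n) -> 1 and n^(6/n) -> 1)
Step 3: R = 1/lim|a_n|^(1/n) = 30/8 = 15/4

15/4


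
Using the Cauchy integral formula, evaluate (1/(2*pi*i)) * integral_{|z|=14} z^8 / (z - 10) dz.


Step 1: f(z) = z^8, a = 10 is inside |z| = 14
Step 2: By Cauchy integral formula: (1/(2pi*i)) * integral = f(a)
Step 3: f(10) = 10^8 = 100000000

100000000


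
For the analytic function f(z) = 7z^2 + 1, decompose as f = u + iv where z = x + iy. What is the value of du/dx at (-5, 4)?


Step 1: f(z) = 7(x+iy)^2 + 1
Step 2: u = 7(x^2 - y^2) + 1
Step 3: u_x = 14x + 0
Step 4: At (-5, 4): u_x = -70 + 0 = -70

-70


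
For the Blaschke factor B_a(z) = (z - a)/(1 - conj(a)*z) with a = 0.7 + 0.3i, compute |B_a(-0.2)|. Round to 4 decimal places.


Step 1: Numerator z0 - a = -0.2 - (0.7 + 0.3i) = -0.9 - 0.3i
Step 2: Denominator 1 - conj(a)*z0 = 1 - (0.7 - 0.3i)*(-0.2) = 1.14 - 0.06i
Step 3: |z0 - a|^2 = (-0.9)^2 + (-0.3)^2 = 0.9; |1 - conj(a)*z0|^2 = 1.14^2 + (-0.06)^2 = 1.3032
Step 4: |B_a(-0.2)| = sqrt(0.9 / 1.3032) = sqrt(0.690608)
Step 5: = 0.831

0.831


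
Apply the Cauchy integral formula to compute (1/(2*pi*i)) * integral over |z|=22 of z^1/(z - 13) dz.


Step 1: f(z) = z^1, a = 13 is inside |z| = 22
Step 2: By Cauchy integral formula: (1/(2pi*i)) * integral = f(a)
Step 3: f(13) = 13^1 = 13

13


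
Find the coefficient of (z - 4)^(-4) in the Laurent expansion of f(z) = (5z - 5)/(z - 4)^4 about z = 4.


Step 1: Write the numerator in powers of (z - 4): 5z - 5 = 5(z - 4) + (5*4 - 5) = 5(z - 4) + 15
Step 2: Divide by (z - 4)^4: f(z) = 15(z - 4)^(-4) + 5(z - 4)^(-3)
Step 3: This finite sum is the Laurent series of f about z = 4.
Step 4: Coefficient of (z - 4)^(-4) = 5*4 - 5 = 15

15


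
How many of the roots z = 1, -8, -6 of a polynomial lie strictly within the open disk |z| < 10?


Step 1: Check each root:
  z = 1: |1| = 1 < 10
  z = -8: |-8| = 8 < 10
  z = -6: |-6| = 6 < 10
Step 2: Count = 3

3


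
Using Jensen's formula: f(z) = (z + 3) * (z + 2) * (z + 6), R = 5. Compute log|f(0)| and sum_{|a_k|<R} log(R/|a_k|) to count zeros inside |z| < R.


Jensen's formula: (1/2pi)*integral log|f(Re^it)|dt = log|f(0)| + sum_{|a_k|<R} log(R/|a_k|)
Step 1: f(0) = 3 * 2 * 6 = 36
Step 2: log|f(0)| = log|-3| + log|-2| + log|-6| = 3.5835
Step 3: Zeros inside |z| < 5: -3, -2
Step 4: Jensen sum = log(5/3) + log(5/2) = 1.4271
Step 5: n(R) = number of terms in the Jensen sum = count of zeros inside |z| < 5 = 2

2


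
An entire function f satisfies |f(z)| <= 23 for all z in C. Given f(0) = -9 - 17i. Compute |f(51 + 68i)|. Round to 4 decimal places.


Step 1: By Liouville's theorem, a bounded entire function is constant.
Step 2: f(z) = f(0) = -9 - 17i for all z.
Step 3: |f(w)| = |-9 - 17i| = sqrt(81 + 289)
Step 4: = 19.2354

19.2354


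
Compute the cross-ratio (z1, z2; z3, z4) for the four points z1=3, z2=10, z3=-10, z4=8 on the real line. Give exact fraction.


Step 1: (z1-z3)(z2-z4) = 13 * 2 = 26
Step 2: (z1-z4)(z2-z3) = (-5) * 20 = -100
Step 3: Cross-ratio = -26/100 = -13/50

-13/50


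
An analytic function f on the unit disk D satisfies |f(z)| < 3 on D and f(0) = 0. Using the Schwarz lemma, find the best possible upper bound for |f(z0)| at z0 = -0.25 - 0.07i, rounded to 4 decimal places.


Step 1: g = f/3 maps D -> D with g(0) = 0, so by the Schwarz lemma |g(z)| <= |z|, i.e. |f(z)| <= 3|z|; this is sharp (f(z) = 3z).
Step 2: |z0|^2 = (-0.25)^2 + (-0.07)^2 = 0.0674
Step 3: |z0| = sqrt(0.0674) = 0.259615
Step 4: Best bound = 3 * |z0| = 3 * 0.259615 = 0.7788

0.7788


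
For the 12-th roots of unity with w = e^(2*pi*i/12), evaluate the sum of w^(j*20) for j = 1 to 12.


Step 1: The sum sum_{j=1}^{n} w^(k*j) equals n if n | k, else 0.
Step 2: Here n = 12, k = 20
Step 3: Does n divide k? 12 | 20 -> False
Step 4: Sum = 0

0


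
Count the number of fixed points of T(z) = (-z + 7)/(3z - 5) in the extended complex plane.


Step 1: Fixed points satisfy T(z) = z
Step 2: 3z^2 - 4z - 7 = 0
Step 3: Discriminant = (-4)^2 - 4*3*(-7) = 100
Step 4: Number of fixed points = 2

2


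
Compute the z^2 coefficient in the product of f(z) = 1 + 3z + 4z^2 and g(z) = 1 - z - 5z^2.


Step 1: z^2 term in f*g comes from: (1)*(-5z^2) + (3z)*(-z) + (4z^2)*(1)
Step 2: = -5 - 3 + 4
Step 3: = -4

-4


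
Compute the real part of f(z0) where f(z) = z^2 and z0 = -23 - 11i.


Step 1: z0 = -23 - 11i
Step 2: z0^2 = (-23)^2 - (-11)^2 + 506i
Step 3: real part = 529 - 121 = 408

408


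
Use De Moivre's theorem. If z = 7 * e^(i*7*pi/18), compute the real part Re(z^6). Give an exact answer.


Step 1: By De Moivre's theorem, z^6 = 7^6 * e^(i*6*7*pi/18) = 117649 * (cos(7*pi/3) + i*sin(7*pi/3))
Step 2: |z|^6 = 7^6 = 117649
Step 3: Reduce the angle mod 2*pi: 7*pi/3 - 2*pi = pi/3
Step 4: cos(pi/3) = 1/2
Step 5: Re(z^6) = 117649 * 1/2 = 117649/2

117649/2


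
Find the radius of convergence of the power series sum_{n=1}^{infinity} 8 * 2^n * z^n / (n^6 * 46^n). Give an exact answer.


Step 1: General term a_n = 8 * 2^n / (n^6 * 46^n)
Step 2: By the root test, |a_n|^(1/n) = 8^(1/n) * 2 / (n^(6/n) * 46) -> 2/46 as n -> infinity (since 8^(1/n) -> 1 and n^(6/n) -> 1)
Step 3: R = 1/lim|a_n|^(1/n) = 46/2 = 23

23


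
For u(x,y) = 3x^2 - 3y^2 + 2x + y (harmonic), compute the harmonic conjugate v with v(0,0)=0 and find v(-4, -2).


Step 1: v_x = -u_y = 6y - 1
Step 2: v_y = u_x = 6x + 2
Step 3: v = 6xy - x + 2y + C
Step 4: v(0,0) = 0 => C = 0
Step 5: v(-4, -2) = 48

48


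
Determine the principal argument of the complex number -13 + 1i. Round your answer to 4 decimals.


Step 1: z = -13 + 1i
Step 2: arg(z) = atan2(1, -13)
Step 3: arg(z) = 3.0648

3.0648


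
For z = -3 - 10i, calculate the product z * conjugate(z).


Step 1: conj(z) = -3 + 10i
Step 2: z * conj(z) = (-3)^2 + (-10)^2
Step 3: = 9 + 100 = 109

109


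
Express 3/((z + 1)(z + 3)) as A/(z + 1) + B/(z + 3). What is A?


Step 1: Multiply both sides by (z + 1) and set z = -1
Step 2: A = 3 / (-1 + 3)
Step 3: A = 3 / 2
Step 4: A = 3/2

3/2


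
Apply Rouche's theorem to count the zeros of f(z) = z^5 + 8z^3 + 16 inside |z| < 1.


Step 1: On |z| = 1 the three terms have sizes |z^5| = 1^5 = 1, |8z^3| = 8*1^3 = 8, |16| = 16
Step 2: The dominant term is g(z) = 16; let h(z) = z^5 + 8z^3 so f = g + h
Step 3: On |z| = 1: |g| = 16 and |h| <= 1 + 8 = 9
Step 4: Since 16 > 9, |h| < |g| on |z| = 1, so by Rouche f has the same number of zeros as g inside |z| < 1
Step 5: g(z) = 16 is a nonzero constant with no zeros inside |z| < 1. Answer = 0

0


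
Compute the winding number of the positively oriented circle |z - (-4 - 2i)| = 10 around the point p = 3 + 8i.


Step 1: Center c = (-4, -2), radius = 10
Step 2: |p - c|^2 = 7^2 + 10^2 = 149
Step 3: r^2 = 100
Step 4: |p-c| > r so winding number = 0

0


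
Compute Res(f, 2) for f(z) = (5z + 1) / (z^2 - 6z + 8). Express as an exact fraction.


Step 1: Q(z) = z^2 - 6z + 8 = (z - 2)(z - 4)
Step 2: Q'(z) = 2z - 6
Step 3: Q'(2) = -2, P(2) = 11
Step 4: Res = P(2)/Q'(2) = 11/(-2) = -11/2

-11/2


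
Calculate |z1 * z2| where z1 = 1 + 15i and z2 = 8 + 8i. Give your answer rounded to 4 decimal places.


Step 1: |z1| = sqrt(1^2 + 15^2) = sqrt(226)
Step 2: |z2| = sqrt(8^2 + 8^2) = sqrt(128)
Step 3: |z1*z2| = |z1|*|z2| = sqrt(226) * sqrt(128) = sqrt(226 * 128) = sqrt(28928)
Step 4: = 170.0823

170.0823


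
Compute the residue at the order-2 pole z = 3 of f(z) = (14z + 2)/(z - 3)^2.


Step 1: Pole of order 2 at z = 3
Step 2: Res = lim d/dz [(z - 3)^2 * f(z)] as z -> 3
Step 3: (z - 3)^2 * f(z) = 14z + 2
Step 4: d/dz[14z + 2] = 14

14


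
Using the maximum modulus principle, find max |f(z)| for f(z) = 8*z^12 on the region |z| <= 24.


Step 1: On |z| = 24, |f(z)| = 8 * |z|^12 = 8 * 24^12
Step 2: By maximum modulus principle, maximum is on boundary.
Step 3: Maximum = 8 * 36520347436056576 = 292162779488452608

292162779488452608


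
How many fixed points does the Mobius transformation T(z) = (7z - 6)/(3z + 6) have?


Step 1: Fixed points satisfy T(z) = z
Step 2: 3z^2 - z + 6 = 0
Step 3: Discriminant = (-1)^2 - 4*3*6 = -71
Step 4: Number of fixed points = 2

2


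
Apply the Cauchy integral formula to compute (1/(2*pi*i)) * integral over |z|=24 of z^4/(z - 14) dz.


Step 1: f(z) = z^4, a = 14 is inside |z| = 24
Step 2: By Cauchy integral formula: (1/(2pi*i)) * integral = f(a)
Step 3: f(14) = 14^4 = 38416

38416


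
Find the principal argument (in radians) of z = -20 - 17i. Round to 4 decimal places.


Step 1: z = -20 - 17i
Step 2: arg(z) = atan2(-17, -20)
Step 3: arg(z) = -2.4371

-2.4371


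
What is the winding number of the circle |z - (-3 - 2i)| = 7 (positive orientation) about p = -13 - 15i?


Step 1: Center c = (-3, -2), radius = 7
Step 2: |p - c|^2 = (-10)^2 + (-13)^2 = 269
Step 3: r^2 = 49
Step 4: |p-c| > r so winding number = 0

0


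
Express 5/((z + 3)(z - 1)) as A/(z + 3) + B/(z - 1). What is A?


Step 1: Multiply both sides by (z + 3) and set z = -3
Step 2: A = 5 / (-3 - 1)
Step 3: A = 5 / (-4)
Step 4: A = -5/4

-5/4


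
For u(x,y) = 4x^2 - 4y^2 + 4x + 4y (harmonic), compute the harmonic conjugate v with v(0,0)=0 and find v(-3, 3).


Step 1: v_x = -u_y = 8y - 4
Step 2: v_y = u_x = 8x + 4
Step 3: v = 8xy - 4x + 4y + C
Step 4: v(0,0) = 0 => C = 0
Step 5: v(-3, 3) = -48

-48


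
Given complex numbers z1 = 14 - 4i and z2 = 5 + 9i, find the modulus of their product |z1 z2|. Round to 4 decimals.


Step 1: |z1| = sqrt(14^2 + (-4)^2) = sqrt(212)
Step 2: |z2| = sqrt(5^2 + 9^2) = sqrt(106)
Step 3: |z1*z2| = |z1|*|z2| = sqrt(212) * sqrt(106) = sqrt(212 * 106) = sqrt(22472)
Step 4: = 149.9066

149.9066


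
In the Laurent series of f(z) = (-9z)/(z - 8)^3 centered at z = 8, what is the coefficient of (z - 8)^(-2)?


Step 1: Write the numerator in powers of (z - 8): -9z = -9(z - 8) + (-9*8 + 0) = -9(z - 8) - 72
Step 2: Divide by (z - 8)^3: f(z) = -72(z - 8)^(-3) - 9(z - 8)^(-2)
Step 3: This finite sum is the Laurent series of f about z = 8.
Step 4: Coefficient of (z - 8)^(-2) = coefficient of (z - 8) in the re-centred numerator = -9

-9


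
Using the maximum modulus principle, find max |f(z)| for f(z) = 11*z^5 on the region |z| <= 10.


Step 1: On |z| = 10, |f(z)| = 11 * |z|^5 = 11 * 10^5
Step 2: By maximum modulus principle, maximum is on boundary.
Step 3: Maximum = 11 * 100000 = 1100000

1100000


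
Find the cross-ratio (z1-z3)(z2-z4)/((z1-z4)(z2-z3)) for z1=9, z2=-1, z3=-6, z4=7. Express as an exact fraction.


Step 1: (z1-z3)(z2-z4) = 15 * (-8) = -120
Step 2: (z1-z4)(z2-z3) = 2 * 5 = 10
Step 3: Cross-ratio = -120/10 = -12

-12


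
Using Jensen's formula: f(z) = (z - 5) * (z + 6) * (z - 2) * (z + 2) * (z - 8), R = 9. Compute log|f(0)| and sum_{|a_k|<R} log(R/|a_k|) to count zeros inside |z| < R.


Jensen's formula: (1/2pi)*integral log|f(Re^it)|dt = log|f(0)| + sum_{|a_k|<R} log(R/|a_k|)
Step 1: f(0) = (-5) * 6 * (-2) * 2 * (-8) = -960
Step 2: log|f(0)| = log|5| + log|-6| + log|2| + log|-2| + log|8| = 6.8669
Step 3: Zeros inside |z| < 9: 5, -6, 2, -2, 8
Step 4: Jensen sum = log(9/5) + log(9/6) + log(9/2) + log(9/2) + log(9/8) = 4.1192
Step 5: n(R) = number of terms in the Jensen sum = count of zeros inside |z| < 9 = 5

5


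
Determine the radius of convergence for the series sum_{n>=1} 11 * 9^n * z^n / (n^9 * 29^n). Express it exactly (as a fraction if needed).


Step 1: General term a_n = 11 * 9^n / (n^9 * 29^n)
Step 2: By the root test, |a_n|^(1/n) = 11^(1/n) * 9 / (n^(9/n) * 29) -> 9/29 as n -> infinity (since 11^(1/n) -> 1 and n^(9/n) -> 1)
Step 3: R = 1/lim|a_n|^(1/n) = 29/9

29/9


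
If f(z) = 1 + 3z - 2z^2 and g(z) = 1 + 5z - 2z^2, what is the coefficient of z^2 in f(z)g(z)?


Step 1: z^2 term in f*g comes from: (1)*(-2z^2) + (3z)*(5z) + (-2z^2)*(1)
Step 2: = -2 + 15 - 2
Step 3: = 11

11


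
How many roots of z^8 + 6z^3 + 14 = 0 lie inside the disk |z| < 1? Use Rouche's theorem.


Step 1: On |z| = 1 the three terms have sizes |z^8| = 1^8 = 1, |6z^3| = 6*1^3 = 6, |14| = 14
Step 2: The dominant term is g(z) = 14; let h(z) = z^8 + 6z^3 so f = g + h
Step 3: On |z| = 1: |g| = 14 and |h| <= 1 + 6 = 7
Step 4: Since 14 > 7, |h| < |g| on |z| = 1, so by Rouche f has the same number of zeros as g inside |z| < 1
Step 5: g(z) = 14 is a nonzero constant with no zeros inside |z| < 1. Answer = 0

0


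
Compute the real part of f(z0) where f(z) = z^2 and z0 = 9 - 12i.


Step 1: z0 = 9 - 12i
Step 2: z0^2 = 9^2 - (-12)^2 - 216i
Step 3: real part = 81 - 144 = -63

-63


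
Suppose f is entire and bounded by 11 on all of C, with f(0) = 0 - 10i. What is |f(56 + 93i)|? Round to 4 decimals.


Step 1: By Liouville's theorem, a bounded entire function is constant.
Step 2: f(z) = f(0) = 0 - 10i for all z.
Step 3: |f(w)| = |0 - 10i| = sqrt(0 + 100)
Step 4: = 10.0

10.0


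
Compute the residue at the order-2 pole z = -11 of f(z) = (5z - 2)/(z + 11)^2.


Step 1: Pole of order 2 at z = -11
Step 2: Res = lim d/dz [(z + 11)^2 * f(z)] as z -> -11
Step 3: (z + 11)^2 * f(z) = 5z - 2
Step 4: d/dz[5z - 2] = 5

5


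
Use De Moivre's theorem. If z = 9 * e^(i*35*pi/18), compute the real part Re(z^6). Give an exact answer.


Step 1: By De Moivre's theorem, z^6 = 9^6 * e^(i*6*35*pi/18) = 531441 * (cos(35*pi/3) + i*sin(35*pi/3))
Step 2: |z|^6 = 9^6 = 531441
Step 3: Reduce the angle mod 2*pi: 35*pi/3 - 10*pi = 5*pi/3
Step 4: cos(5*pi/3) = 1/2
Step 5: Re(z^6) = 531441 * 1/2 = 531441/2

531441/2


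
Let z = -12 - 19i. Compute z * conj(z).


Step 1: conj(z) = -12 + 19i
Step 2: z * conj(z) = (-12)^2 + (-19)^2
Step 3: = 144 + 361 = 505

505


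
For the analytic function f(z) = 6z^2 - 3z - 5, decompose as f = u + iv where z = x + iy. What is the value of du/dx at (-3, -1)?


Step 1: f(z) = 6(x+iy)^2 - 3(x+iy) - 5
Step 2: u = 6(x^2 - y^2) - 3x - 5
Step 3: u_x = 12x - 3
Step 4: At (-3, -1): u_x = -36 - 3 = -39

-39


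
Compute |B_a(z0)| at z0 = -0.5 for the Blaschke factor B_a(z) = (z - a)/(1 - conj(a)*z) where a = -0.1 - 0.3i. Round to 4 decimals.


Step 1: Numerator z0 - a = -0.5 - (-0.1 - 0.3i) = -0.4 + 0.3i
Step 2: Denominator 1 - conj(a)*z0 = 1 - (-0.1 + 0.3i)*(-0.5) = 0.95 + 0.15i
Step 3: |z0 - a|^2 = (-0.4)^2 + 0.3^2 = 0.25; |1 - conj(a)*z0|^2 = 0.95^2 + 0.15^2 = 0.925
Step 4: |B_a(-0.5)| = sqrt(0.25 / 0.925) = sqrt(0.27027)
Step 5: = 0.5199

0.5199


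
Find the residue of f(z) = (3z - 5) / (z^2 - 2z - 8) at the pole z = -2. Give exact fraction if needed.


Step 1: Q(z) = z^2 - 2z - 8 = (z + 2)(z - 4)
Step 2: Q'(z) = 2z - 2
Step 3: Q'(-2) = -6, P(-2) = -11
Step 4: Res = P(-2)/Q'(-2) = -11/(-6) = 11/6

11/6


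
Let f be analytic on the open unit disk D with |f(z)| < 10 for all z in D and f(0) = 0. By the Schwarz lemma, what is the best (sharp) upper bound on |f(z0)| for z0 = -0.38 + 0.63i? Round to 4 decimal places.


Step 1: g = f/10 maps D -> D with g(0) = 0, so by the Schwarz lemma |g(z)| <= |z|, i.e. |f(z)| <= 10|z|; this is sharp (f(z) = 10z).
Step 2: |z0|^2 = (-0.38)^2 + 0.63^2 = 0.5413
Step 3: |z0| = sqrt(0.5413) = 0.735731
Step 4: Best bound = 10 * |z0| = 10 * 0.735731 = 7.3573

7.3573


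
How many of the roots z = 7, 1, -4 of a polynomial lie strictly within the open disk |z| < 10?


Step 1: Check each root:
  z = 7: |7| = 7 < 10
  z = 1: |1| = 1 < 10
  z = -4: |-4| = 4 < 10
Step 2: Count = 3

3


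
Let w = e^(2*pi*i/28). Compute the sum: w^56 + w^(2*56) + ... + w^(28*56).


Step 1: The sum sum_{j=1}^{n} w^(k*j) equals n if n | k, else 0.
Step 2: Here n = 28, k = 56
Step 3: Does n divide k? 28 | 56 -> True
Step 4: Sum = 28

28


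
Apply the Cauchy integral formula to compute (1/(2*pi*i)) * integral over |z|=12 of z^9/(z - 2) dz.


Step 1: f(z) = z^9, a = 2 is inside |z| = 12
Step 2: By Cauchy integral formula: (1/(2pi*i)) * integral = f(a)
Step 3: f(2) = 2^9 = 512

512


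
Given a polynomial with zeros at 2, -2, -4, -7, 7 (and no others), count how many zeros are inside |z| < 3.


Step 1: Check each root:
  z = 2: |2| = 2 < 3
  z = -2: |-2| = 2 < 3
  z = -4: |-4| = 4 >= 3
  z = -7: |-7| = 7 >= 3
  z = 7: |7| = 7 >= 3
Step 2: Count = 2

2


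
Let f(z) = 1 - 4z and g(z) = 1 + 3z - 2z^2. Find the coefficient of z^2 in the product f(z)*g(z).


Step 1: z^2 term in f*g comes from: (1)*(-2z^2) + (-4z)*(3z) + (0)*(1)
Step 2: = -2 - 12 + 0
Step 3: = -14

-14


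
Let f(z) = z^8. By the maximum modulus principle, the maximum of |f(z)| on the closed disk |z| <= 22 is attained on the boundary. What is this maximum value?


Step 1: On |z| = 22, |f(z)| = |z|^8 = 22^8
Step 2: By maximum modulus principle, maximum is on boundary.
Step 3: Maximum = 54875873536 = 54875873536

54875873536


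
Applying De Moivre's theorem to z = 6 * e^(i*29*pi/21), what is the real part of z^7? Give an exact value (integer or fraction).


Step 1: By De Moivre's theorem, z^7 = 6^7 * e^(i*7*29*pi/21) = 279936 * (cos(29*pi/3) + i*sin(29*pi/3))
Step 2: |z|^7 = 6^7 = 279936
Step 3: Reduce the angle mod 2*pi: 29*pi/3 - 8*pi = 5*pi/3
Step 4: cos(5*pi/3) = 1/2
Step 5: Re(z^7) = 279936 * 1/2 = 139968

139968


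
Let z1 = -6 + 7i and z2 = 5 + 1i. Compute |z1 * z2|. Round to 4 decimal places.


Step 1: |z1| = sqrt((-6)^2 + 7^2) = sqrt(85)
Step 2: |z2| = sqrt(5^2 + 1^2) = sqrt(26)
Step 3: |z1*z2| = |z1|*|z2| = sqrt(85) * sqrt(26) = sqrt(85 * 26) = sqrt(2210)
Step 4: = 47.0106

47.0106


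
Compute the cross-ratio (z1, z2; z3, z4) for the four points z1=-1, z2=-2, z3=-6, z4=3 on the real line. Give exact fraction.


Step 1: (z1-z3)(z2-z4) = 5 * (-5) = -25
Step 2: (z1-z4)(z2-z3) = (-4) * 4 = -16
Step 3: Cross-ratio = 25/16 = 25/16

25/16


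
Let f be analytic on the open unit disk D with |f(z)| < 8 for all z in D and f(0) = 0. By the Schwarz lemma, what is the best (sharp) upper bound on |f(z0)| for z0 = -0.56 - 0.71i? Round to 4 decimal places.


Step 1: g = f/8 maps D -> D with g(0) = 0, so by the Schwarz lemma |g(z)| <= |z|, i.e. |f(z)| <= 8|z|; this is sharp (f(z) = 8z).
Step 2: |z0|^2 = (-0.56)^2 + (-0.71)^2 = 0.8177
Step 3: |z0| = sqrt(0.8177) = 0.904268
Step 4: Best bound = 8 * |z0| = 8 * 0.904268 = 7.2341

7.2341


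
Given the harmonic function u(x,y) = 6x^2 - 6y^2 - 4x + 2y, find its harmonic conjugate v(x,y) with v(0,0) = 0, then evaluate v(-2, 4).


Step 1: v_x = -u_y = 12y - 2
Step 2: v_y = u_x = 12x - 4
Step 3: v = 12xy - 2x - 4y + C
Step 4: v(0,0) = 0 => C = 0
Step 5: v(-2, 4) = -108

-108


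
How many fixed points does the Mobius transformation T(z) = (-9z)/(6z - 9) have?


Step 1: Fixed points satisfy T(z) = z
Step 2: 6z^2 = 0
Step 3: Discriminant = 0^2 - 4*6*0 = 0
Step 4: Number of fixed points = 1

1


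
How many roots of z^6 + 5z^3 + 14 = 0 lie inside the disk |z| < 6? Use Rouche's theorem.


Step 1: On |z| = 6 the three terms have sizes |z^6| = 6^6 = 46656, |5z^3| = 5*6^3 = 1080, |14| = 14
Step 2: The dominant term is g(z) = z^6; let h(z) = 5z^3 + 14 so f = g + h
Step 3: On |z| = 6: |g| = 46656 and |h| <= 1080 + 14 = 1094
Step 4: Since 46656 > 1094, |h| < |g| on |z| = 6, so by Rouche f has the same number of zeros as g inside |z| < 6
Step 5: g(z) = z^6 has 6 zeros (all at the origin) inside |z| < 6. Answer = 6

6


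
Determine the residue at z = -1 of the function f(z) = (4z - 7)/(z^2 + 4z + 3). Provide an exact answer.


Step 1: Q(z) = z^2 + 4z + 3 = (z + 1)(z + 3)
Step 2: Q'(z) = 2z + 4
Step 3: Q'(-1) = 2, P(-1) = -11
Step 4: Res = P(-1)/Q'(-1) = -11/2 = -11/2

-11/2


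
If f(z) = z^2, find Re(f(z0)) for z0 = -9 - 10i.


Step 1: z0 = -9 - 10i
Step 2: z0^2 = (-9)^2 - (-10)^2 + 180i
Step 3: real part = 81 - 100 = -19

-19


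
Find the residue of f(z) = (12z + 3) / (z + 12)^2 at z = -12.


Step 1: Pole of order 2 at z = -12
Step 2: Res = lim d/dz [(z + 12)^2 * f(z)] as z -> -12
Step 3: (z + 12)^2 * f(z) = 12z + 3
Step 4: d/dz[12z + 3] = 12

12


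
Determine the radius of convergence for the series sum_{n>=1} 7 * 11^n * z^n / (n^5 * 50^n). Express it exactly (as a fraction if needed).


Step 1: General term a_n = 7 * 11^n / (n^5 * 50^n)
Step 2: By the root test, |a_n|^(1/n) = 7^(1/n) * 11 / (n^(5/n) * 50) -> 11/50 as n -> infinity (since 7^(1/n) -> 1 and n^(5/n) -> 1)
Step 3: R = 1/lim|a_n|^(1/n) = 50/11

50/11


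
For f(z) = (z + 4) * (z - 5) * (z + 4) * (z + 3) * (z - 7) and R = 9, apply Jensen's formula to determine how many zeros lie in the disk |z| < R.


Jensen's formula: (1/2pi)*integral log|f(Re^it)|dt = log|f(0)| + sum_{|a_k|<R} log(R/|a_k|)
Step 1: f(0) = 4 * (-5) * 4 * 3 * (-7) = 1680
Step 2: log|f(0)| = log|-4| + log|5| + log|-4| + log|-3| + log|7| = 7.4265
Step 3: Zeros inside |z| < 9: -4, 5, -4, -3, 7
Step 4: Jensen sum = log(9/4) + log(9/5) + log(9/4) + log(9/3) + log(9/7) = 3.5596
Step 5: n(R) = number of terms in the Jensen sum = count of zeros inside |z| < 9 = 5

5


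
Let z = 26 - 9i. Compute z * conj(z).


Step 1: conj(z) = 26 + 9i
Step 2: z * conj(z) = 26^2 + (-9)^2
Step 3: = 676 + 81 = 757

757


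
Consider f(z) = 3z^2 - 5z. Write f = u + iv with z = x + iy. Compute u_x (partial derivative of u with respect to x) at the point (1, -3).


Step 1: f(z) = 3(x+iy)^2 - 5(x+iy) + 0
Step 2: u = 3(x^2 - y^2) - 5x + 0
Step 3: u_x = 6x - 5
Step 4: At (1, -3): u_x = 6 - 5 = 1

1


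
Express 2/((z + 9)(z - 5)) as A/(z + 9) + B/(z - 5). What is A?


Step 1: Multiply both sides by (z + 9) and set z = -9
Step 2: A = 2 / (-9 - 5)
Step 3: A = 2 / (-14)
Step 4: A = -1/7

-1/7


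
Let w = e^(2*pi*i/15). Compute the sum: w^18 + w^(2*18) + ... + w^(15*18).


Step 1: The sum sum_{j=1}^{n} w^(k*j) equals n if n | k, else 0.
Step 2: Here n = 15, k = 18
Step 3: Does n divide k? 15 | 18 -> False
Step 4: Sum = 0

0


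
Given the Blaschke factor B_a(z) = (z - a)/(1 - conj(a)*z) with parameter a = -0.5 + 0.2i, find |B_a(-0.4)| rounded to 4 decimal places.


Step 1: Numerator z0 - a = -0.4 - (-0.5 + 0.2i) = 0.1 - 0.2i
Step 2: Denominator 1 - conj(a)*z0 = 1 - (-0.5 - 0.2i)*(-0.4) = 0.8 - 0.08i
Step 3: |z0 - a|^2 = 0.1^2 + (-0.2)^2 = 0.05; |1 - conj(a)*z0|^2 = 0.8^2 + (-0.08)^2 = 0.6464
Step 4: |B_a(-0.4)| = sqrt(0.05 / 0.6464) = sqrt(0.077351)
Step 5: = 0.2781

0.2781


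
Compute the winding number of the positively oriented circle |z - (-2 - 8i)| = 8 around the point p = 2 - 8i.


Step 1: Center c = (-2, -8), radius = 8
Step 2: |p - c|^2 = 4^2 + 0^2 = 16
Step 3: r^2 = 64
Step 4: |p-c| < r so winding number = 1

1


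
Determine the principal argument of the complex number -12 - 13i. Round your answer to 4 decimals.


Step 1: z = -12 - 13i
Step 2: arg(z) = atan2(-13, -12)
Step 3: arg(z) = -2.3162

-2.3162


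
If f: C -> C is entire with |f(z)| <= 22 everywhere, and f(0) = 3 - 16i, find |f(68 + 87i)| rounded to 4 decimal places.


Step 1: By Liouville's theorem, a bounded entire function is constant.
Step 2: f(z) = f(0) = 3 - 16i for all z.
Step 3: |f(w)| = |3 - 16i| = sqrt(9 + 256)
Step 4: = 16.2788

16.2788


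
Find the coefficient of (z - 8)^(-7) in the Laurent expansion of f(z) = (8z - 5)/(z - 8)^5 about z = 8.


Step 1: Write the numerator in powers of (z - 8): 8z - 5 = 8(z - 8) + (8*8 - 5) = 8(z - 8) + 59
Step 2: Divide by (z - 8)^5: f(z) = 59(z - 8)^(-5) + 8(z - 8)^(-4)
Step 3: This finite sum is the Laurent series of f about z = 8.
Step 4: Only the powers -5 and -4 appear, so the coefficient of (z - 8)^(-7) = 0

0


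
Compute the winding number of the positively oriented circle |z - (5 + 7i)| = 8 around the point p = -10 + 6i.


Step 1: Center c = (5, 7), radius = 8
Step 2: |p - c|^2 = (-15)^2 + (-1)^2 = 226
Step 3: r^2 = 64
Step 4: |p-c| > r so winding number = 0

0


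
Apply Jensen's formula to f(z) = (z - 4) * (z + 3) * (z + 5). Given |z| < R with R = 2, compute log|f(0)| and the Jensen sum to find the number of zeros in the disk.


Jensen's formula: (1/2pi)*integral log|f(Re^it)|dt = log|f(0)| + sum_{|a_k|<R} log(R/|a_k|)
Step 1: f(0) = (-4) * 3 * 5 = -60
Step 2: log|f(0)| = log|4| + log|-3| + log|-5| = 4.0943
Step 3: Zeros inside |z| < 2: none
Step 4: Jensen sum = (empty sum) = 0
Step 5: n(R) = number of terms in the Jensen sum = count of zeros inside |z| < 2 = 0

0


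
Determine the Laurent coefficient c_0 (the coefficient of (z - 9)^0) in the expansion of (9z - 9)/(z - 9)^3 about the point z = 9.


Step 1: Write the numerator in powers of (z - 9): 9z - 9 = 9(z - 9) + (9*9 - 9) = 9(z - 9) + 72
Step 2: Divide by (z - 9)^3: f(z) = 72(z - 9)^(-3) + 9(z - 9)^(-2)
Step 3: This finite sum is the Laurent series of f about z = 9.
Step 4: Only the powers -3 and -2 appear, so the coefficient of (z - 9)^0 = 0

0


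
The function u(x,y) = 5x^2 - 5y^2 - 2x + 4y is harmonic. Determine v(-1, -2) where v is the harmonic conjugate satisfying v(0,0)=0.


Step 1: v_x = -u_y = 10y - 4
Step 2: v_y = u_x = 10x - 2
Step 3: v = 10xy - 4x - 2y + C
Step 4: v(0,0) = 0 => C = 0
Step 5: v(-1, -2) = 28

28


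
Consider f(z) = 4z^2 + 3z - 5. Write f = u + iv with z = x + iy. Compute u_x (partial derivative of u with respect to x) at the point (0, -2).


Step 1: f(z) = 4(x+iy)^2 + 3(x+iy) - 5
Step 2: u = 4(x^2 - y^2) + 3x - 5
Step 3: u_x = 8x + 3
Step 4: At (0, -2): u_x = 0 + 3 = 3

3


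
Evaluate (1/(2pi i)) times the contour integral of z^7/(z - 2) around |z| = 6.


Step 1: f(z) = z^7, a = 2 is inside |z| = 6
Step 2: By Cauchy integral formula: (1/(2pi*i)) * integral = f(a)
Step 3: f(2) = 2^7 = 128

128


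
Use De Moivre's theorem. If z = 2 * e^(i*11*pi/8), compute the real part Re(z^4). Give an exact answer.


Step 1: By De Moivre's theorem, z^4 = 2^4 * e^(i*4*11*pi/8) = 16 * (cos(11*pi/2) + i*sin(11*pi/2))
Step 2: |z|^4 = 2^4 = 16
Step 3: Reduce the angle mod 2*pi: 11*pi/2 - 4*pi = 3*pi/2
Step 4: cos(3*pi/2) = 0
Step 5: Re(z^4) = 16 * 0 = 0

0


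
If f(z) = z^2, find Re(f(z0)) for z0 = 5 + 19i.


Step 1: z0 = 5 + 19i
Step 2: z0^2 = 5^2 - 19^2 + 190i
Step 3: real part = 25 - 361 = -336

-336


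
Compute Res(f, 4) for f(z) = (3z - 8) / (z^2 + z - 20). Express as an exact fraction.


Step 1: Q(z) = z^2 + z - 20 = (z - 4)(z + 5)
Step 2: Q'(z) = 2z + 1
Step 3: Q'(4) = 9, P(4) = 4
Step 4: Res = P(4)/Q'(4) = 4/9 = 4/9

4/9


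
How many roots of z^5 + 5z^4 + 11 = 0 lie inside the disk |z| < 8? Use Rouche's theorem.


Step 1: On |z| = 8 the three terms have sizes |z^5| = 8^5 = 32768, |5z^4| = 5*8^4 = 20480, |11| = 11
Step 2: The dominant term is g(z) = z^5; let h(z) = 5z^4 + 11 so f = g + h
Step 3: On |z| = 8: |g| = 32768 and |h| <= 20480 + 11 = 20491
Step 4: Since 32768 > 20491, |h| < |g| on |z| = 8, so by Rouche f has the same number of zeros as g inside |z| < 8
Step 5: g(z) = z^5 has 5 zeros (all at the origin) inside |z| < 8. Answer = 5

5


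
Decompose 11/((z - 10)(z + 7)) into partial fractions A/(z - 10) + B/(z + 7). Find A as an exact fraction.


Step 1: Multiply both sides by (z - 10) and set z = 10
Step 2: A = 11 / (10 + 7)
Step 3: A = 11 / 17
Step 4: A = 11/17

11/17


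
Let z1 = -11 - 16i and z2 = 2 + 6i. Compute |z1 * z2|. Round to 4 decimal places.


Step 1: |z1| = sqrt((-11)^2 + (-16)^2) = sqrt(377)
Step 2: |z2| = sqrt(2^2 + 6^2) = sqrt(40)
Step 3: |z1*z2| = |z1|*|z2| = sqrt(377) * sqrt(40) = sqrt(377 * 40) = sqrt(15080)
Step 4: = 122.8007

122.8007


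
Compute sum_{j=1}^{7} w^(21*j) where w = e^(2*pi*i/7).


Step 1: The sum sum_{j=1}^{n} w^(k*j) equals n if n | k, else 0.
Step 2: Here n = 7, k = 21
Step 3: Does n divide k? 7 | 21 -> True
Step 4: Sum = 7

7


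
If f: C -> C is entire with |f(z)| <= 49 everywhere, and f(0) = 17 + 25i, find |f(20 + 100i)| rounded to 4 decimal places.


Step 1: By Liouville's theorem, a bounded entire function is constant.
Step 2: f(z) = f(0) = 17 + 25i for all z.
Step 3: |f(w)| = |17 + 25i| = sqrt(289 + 625)
Step 4: = 30.2324

30.2324


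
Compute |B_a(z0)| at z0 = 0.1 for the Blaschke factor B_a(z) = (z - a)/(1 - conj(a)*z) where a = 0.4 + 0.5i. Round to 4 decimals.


Step 1: Numerator z0 - a = 0.1 - (0.4 + 0.5i) = -0.3 - 0.5i
Step 2: Denominator 1 - conj(a)*z0 = 1 - (0.4 - 0.5i)*0.1 = 0.96 + 0.05i
Step 3: |z0 - a|^2 = (-0.3)^2 + (-0.5)^2 = 0.34; |1 - conj(a)*z0|^2 = 0.96^2 + 0.05^2 = 0.9241
Step 4: |B_a(0.1)| = sqrt(0.34 / 0.9241) = sqrt(0.367926)
Step 5: = 0.6066

0.6066


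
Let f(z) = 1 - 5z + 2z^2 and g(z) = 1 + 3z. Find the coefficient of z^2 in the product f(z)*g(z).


Step 1: z^2 term in f*g comes from: (1)*(0) + (-5z)*(3z) + (2z^2)*(1)
Step 2: = 0 - 15 + 2
Step 3: = -13

-13


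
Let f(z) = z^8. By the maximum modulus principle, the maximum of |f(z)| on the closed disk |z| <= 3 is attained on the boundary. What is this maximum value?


Step 1: On |z| = 3, |f(z)| = |z|^8 = 3^8
Step 2: By maximum modulus principle, maximum is on boundary.
Step 3: Maximum = 6561 = 6561

6561


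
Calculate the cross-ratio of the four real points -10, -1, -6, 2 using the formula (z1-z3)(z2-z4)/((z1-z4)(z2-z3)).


Step 1: (z1-z3)(z2-z4) = (-4) * (-3) = 12
Step 2: (z1-z4)(z2-z3) = (-12) * 5 = -60
Step 3: Cross-ratio = -12/60 = -1/5

-1/5


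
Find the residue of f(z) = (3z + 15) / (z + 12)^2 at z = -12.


Step 1: Pole of order 2 at z = -12
Step 2: Res = lim d/dz [(z + 12)^2 * f(z)] as z -> -12
Step 3: (z + 12)^2 * f(z) = 3z + 15
Step 4: d/dz[3z + 15] = 3

3
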